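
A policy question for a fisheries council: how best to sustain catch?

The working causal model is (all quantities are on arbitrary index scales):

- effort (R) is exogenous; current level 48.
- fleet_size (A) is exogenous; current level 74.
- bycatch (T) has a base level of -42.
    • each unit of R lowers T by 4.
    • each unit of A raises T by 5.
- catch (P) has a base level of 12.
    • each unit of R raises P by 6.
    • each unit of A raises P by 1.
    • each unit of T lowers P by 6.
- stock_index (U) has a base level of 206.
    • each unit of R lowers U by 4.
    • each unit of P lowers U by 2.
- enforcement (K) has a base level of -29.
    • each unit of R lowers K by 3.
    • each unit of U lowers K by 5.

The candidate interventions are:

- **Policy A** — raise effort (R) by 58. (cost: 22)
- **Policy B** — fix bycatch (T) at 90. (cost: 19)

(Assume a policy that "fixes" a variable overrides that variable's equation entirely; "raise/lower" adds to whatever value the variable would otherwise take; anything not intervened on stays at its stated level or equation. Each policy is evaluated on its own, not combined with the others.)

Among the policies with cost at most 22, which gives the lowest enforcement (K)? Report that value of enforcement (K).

Policy A (R + 58):
  R = 48 + 58 = 106
  A = 74
  T = -42 − 4·106 + 5·74 = -96
  P = 12 + 6·106 + 74 − 6·(-96) = 1298
  U = 206 − 4·106 − 2·1298 = -2814
  K = -29 − 3·106 − 5·(-2814) = 13723
Policy B (T := 90):
  R = 48
  A = 74
  T = 90
  P = 12 + 6·48 + 74 − 6·90 = -166
  U = 206 − 4·48 − 2·(-166) = 346
  K = -29 − 3·48 − 5·346 = -1903
Comparing — Policy A: K=13723, Policy B: K=-1903. Lowest is -1903 (Policy B).

-1903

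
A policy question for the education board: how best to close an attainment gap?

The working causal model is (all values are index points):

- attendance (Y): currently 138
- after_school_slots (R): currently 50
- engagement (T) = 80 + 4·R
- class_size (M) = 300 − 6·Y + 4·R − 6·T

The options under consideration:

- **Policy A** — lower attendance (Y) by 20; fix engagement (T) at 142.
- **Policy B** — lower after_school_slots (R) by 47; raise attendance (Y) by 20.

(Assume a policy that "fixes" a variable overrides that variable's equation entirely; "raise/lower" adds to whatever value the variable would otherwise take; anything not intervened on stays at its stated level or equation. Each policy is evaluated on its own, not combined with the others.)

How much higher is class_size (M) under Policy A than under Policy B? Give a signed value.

Policy A (Y − 20, T := 142):
  Y = 138 − 20 = 118
  R = 50
  T = 142
  M = 300 − 6·118 + 4·50 − 6·142 = -1060
Policy B (R − 47, Y + 20):
  Y = 138 + 20 = 158
  R = 50 − 47 = 3
  T = 80 + 4·3 = 92
  M = 300 − 6·158 + 4·3 − 6·92 = -1188
M: -1060 − (-1188) = 128

128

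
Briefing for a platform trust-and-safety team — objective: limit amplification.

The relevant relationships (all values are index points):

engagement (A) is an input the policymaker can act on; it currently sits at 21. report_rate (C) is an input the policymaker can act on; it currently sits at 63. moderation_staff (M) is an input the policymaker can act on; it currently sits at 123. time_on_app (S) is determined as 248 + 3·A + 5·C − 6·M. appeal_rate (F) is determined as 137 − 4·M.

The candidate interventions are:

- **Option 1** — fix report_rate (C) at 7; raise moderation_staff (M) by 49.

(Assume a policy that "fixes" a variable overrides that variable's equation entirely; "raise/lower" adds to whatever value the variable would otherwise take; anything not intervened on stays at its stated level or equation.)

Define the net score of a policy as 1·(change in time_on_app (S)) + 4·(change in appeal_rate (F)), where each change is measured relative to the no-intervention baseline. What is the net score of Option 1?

Baseline:
  A = 21
  C = 63
  M = 123
  S = 248 + 3·21 + 5·63 − 6·123 = -112
  F = 137 − 4·123 = -355
Option 1 (C := 7, M + 49):
  A = 21
  C = 7
  M = 123 + 49 = 172
  S = 248 + 3·21 + 5·7 − 6·172 = -686
  F = 137 − 4·172 = -551
ΔS = -686 − (-112) = -574; ΔF = -551 − (-355) = -196
Score = 1·(-574) + 4·(-196) = -1358

-1358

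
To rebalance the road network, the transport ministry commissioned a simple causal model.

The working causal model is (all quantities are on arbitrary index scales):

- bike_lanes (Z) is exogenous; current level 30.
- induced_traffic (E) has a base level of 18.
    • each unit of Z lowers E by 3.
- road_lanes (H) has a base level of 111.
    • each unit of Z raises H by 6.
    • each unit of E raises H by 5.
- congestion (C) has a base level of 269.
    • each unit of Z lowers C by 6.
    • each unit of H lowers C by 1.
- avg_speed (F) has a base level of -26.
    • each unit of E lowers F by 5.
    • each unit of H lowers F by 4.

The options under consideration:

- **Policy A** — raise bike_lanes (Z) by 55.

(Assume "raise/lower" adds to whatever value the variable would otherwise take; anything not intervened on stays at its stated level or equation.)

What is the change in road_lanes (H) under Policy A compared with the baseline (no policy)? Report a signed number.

-495

Baseline:
  Z = 30
  E = 18 − 3·30 = -72
  H = 111 + 6·30 + 5·(-72) = -69
Policy A (Z + 55):
  Z = 30 + 55 = 85
  E = 18 − 3·85 = -237
  H = 111 + 6·85 + 5·(-237) = -564
Change in H: -564 − (-69) = -495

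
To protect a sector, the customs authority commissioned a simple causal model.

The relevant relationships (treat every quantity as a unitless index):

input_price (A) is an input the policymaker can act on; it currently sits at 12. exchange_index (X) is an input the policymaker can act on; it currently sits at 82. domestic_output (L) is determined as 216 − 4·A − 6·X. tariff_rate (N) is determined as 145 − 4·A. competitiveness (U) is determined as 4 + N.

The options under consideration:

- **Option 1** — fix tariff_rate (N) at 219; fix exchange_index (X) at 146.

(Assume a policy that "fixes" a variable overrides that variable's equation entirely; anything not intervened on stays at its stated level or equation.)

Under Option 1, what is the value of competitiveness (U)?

Option 1 (N := 219, X := 146):
  A = 12
  N = 219
  U = 4 + 219 = 223

223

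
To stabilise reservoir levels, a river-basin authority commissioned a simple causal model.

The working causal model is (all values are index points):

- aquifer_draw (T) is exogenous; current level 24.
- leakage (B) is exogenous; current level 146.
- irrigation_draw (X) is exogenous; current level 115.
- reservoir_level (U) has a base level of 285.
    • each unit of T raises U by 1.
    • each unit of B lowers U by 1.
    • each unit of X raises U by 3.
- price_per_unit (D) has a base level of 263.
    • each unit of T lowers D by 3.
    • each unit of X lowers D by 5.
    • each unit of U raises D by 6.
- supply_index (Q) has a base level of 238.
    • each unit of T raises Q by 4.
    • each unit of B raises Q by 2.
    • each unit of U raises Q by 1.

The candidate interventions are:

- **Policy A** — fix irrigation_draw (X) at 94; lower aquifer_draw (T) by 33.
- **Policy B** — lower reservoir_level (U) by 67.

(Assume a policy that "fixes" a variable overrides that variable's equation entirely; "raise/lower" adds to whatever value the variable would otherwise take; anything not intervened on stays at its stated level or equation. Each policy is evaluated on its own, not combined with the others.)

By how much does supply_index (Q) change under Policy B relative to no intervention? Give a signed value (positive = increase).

-67

Baseline:
  T = 24
  B = 146
  X = 115
  U = 285 + 24 − 146 + 3·115 = 508
  Q = 238 + 4·24 + 2·146 + 508 = 1134
Policy B (U − 67):
  T = 24
  B = 146
  X = 115
  U = 285 + 24 − 146 + 3·115 (−67 from intervention) = 441
  Q = 238 + 4·24 + 2·146 + 441 = 1067
Change in Q: 1067 − 1134 = -67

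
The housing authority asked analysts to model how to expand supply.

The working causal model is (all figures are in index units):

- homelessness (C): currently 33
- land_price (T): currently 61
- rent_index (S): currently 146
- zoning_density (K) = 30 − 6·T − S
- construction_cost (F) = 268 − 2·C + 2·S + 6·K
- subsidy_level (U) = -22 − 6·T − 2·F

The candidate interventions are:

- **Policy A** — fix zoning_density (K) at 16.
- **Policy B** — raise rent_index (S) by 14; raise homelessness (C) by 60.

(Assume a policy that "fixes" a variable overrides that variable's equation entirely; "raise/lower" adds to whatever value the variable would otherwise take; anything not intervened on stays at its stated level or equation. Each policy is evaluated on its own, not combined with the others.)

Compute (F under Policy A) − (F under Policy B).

3164

Policy A (K := 16):
  C = 33
  T = 61
  S = 146
  K = 16
  F = 268 − 2·33 + 2·146 + 6·16 = 590
Policy B (S + 14, C + 60):
  C = 33 + 60 = 93
  T = 61
  S = 146 + 14 = 160
  K = 30 − 6·61 − 160 = -496
  F = 268 − 2·93 + 2·160 + 6·(-496) = -2574
F: 590 − (-2574) = 3164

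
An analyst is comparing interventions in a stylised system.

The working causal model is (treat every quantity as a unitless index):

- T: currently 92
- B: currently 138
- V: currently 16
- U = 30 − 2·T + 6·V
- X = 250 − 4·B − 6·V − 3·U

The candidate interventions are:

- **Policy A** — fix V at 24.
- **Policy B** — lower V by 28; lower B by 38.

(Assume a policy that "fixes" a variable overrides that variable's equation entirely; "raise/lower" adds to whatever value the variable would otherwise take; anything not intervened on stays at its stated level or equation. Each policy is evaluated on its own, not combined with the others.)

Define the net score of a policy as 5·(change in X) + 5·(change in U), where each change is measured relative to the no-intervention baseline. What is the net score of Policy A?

-720

Baseline:
  T = 92
  B = 138
  V = 16
  U = 30 − 2·92 + 6·16 = -58
  X = 250 − 4·138 − 6·16 − 3·(-58) = -224
Policy A (V := 24):
  T = 92
  B = 138
  V = 24
  U = 30 − 2·92 + 6·24 = -10
  X = 250 − 4·138 − 6·24 − 3·(-10) = -416
ΔX = -416 − (-224) = -192; ΔU = -10 − (-58) = 48
Score = 5·(-192) + 5·48 = -720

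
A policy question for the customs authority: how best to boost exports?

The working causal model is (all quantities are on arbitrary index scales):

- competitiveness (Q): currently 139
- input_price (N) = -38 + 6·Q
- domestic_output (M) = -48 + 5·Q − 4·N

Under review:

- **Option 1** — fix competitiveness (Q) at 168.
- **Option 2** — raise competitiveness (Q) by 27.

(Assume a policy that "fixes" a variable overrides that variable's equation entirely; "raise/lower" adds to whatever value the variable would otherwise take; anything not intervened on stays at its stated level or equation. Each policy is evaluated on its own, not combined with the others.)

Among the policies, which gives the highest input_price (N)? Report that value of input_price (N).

970

Option 1 (Q := 168):
  Q = 168
  N = -38 + 6·168 = 970
Option 2 (Q + 27):
  Q = 139 + 27 = 166
  N = -38 + 6·166 = 958
Comparing — Option 1: N=970, Option 2: N=958. Highest is 970 (Option 1).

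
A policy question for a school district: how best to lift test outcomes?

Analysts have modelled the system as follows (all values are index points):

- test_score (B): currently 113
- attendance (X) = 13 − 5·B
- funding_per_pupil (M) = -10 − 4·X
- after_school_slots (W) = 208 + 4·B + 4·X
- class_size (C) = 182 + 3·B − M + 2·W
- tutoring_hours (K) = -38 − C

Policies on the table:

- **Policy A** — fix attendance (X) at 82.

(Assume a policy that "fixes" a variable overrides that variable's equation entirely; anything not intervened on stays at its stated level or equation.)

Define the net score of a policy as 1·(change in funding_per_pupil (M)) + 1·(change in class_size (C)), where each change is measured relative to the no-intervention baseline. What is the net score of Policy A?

5072

Baseline:
  B = 113
  X = 13 − 5·113 = -552
  M = -10 − 4·(-552) = 2198
  W = 208 + 4·113 + 4·(-552) = -1548
  C = 182 + 3·113 − 2198 + 2·(-1548) = -4773
Policy A (X := 82):
  B = 113
  X = 82
  M = -10 − 4·82 = -338
  W = 208 + 4·113 + 4·82 = 988
  C = 182 + 3·113 − (-338) + 2·988 = 2835
ΔM = -338 − 2198 = -2536; ΔC = 2835 − (-4773) = 7608
Score = 1·(-2536) + 1·7608 = 5072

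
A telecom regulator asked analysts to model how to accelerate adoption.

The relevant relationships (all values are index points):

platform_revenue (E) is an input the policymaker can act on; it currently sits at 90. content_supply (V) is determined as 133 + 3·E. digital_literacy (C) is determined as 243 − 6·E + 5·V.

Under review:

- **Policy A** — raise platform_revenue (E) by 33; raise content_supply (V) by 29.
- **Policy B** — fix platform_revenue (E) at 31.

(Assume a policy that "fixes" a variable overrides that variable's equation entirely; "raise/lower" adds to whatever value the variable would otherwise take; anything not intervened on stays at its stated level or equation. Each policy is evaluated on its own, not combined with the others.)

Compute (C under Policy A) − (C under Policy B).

Policy A (E + 33, V + 29):
  E = 90 + 33 = 123
  V = 133 + 3·123 (+29 from intervention) = 531
  C = 243 − 6·123 + 5·531 = 2160
Policy B (E := 31):
  E = 31
  V = 133 + 3·31 = 226
  C = 243 − 6·31 + 5·226 = 1187
C: 2160 − 1187 = 973

973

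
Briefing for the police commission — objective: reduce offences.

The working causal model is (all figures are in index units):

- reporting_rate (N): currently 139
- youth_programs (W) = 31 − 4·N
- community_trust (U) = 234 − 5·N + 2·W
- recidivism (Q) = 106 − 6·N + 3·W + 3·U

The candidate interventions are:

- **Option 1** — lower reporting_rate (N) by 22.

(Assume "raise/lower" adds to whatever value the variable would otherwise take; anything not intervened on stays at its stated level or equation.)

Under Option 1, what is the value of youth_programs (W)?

-437

Option 1 (N − 22):
  N = 139 − 22 = 117
  W = 31 − 4·117 = -437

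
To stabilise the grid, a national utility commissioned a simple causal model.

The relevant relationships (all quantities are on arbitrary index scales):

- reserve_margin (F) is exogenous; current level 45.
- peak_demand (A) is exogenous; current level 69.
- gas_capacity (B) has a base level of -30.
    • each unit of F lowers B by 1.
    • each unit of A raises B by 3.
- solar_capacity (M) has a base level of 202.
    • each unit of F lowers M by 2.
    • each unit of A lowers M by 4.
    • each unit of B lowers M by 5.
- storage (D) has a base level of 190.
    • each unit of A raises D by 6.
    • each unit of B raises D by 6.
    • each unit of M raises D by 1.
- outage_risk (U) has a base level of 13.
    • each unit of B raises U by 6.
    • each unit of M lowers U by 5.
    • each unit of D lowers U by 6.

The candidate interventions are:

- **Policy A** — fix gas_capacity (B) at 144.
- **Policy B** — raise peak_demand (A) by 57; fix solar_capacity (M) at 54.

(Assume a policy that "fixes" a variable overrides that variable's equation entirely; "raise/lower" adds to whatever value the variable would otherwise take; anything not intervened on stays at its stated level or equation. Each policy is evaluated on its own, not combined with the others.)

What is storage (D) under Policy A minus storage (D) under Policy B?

Policy A (B := 144):
  F = 45
  A = 69
  B = 144
  M = 202 − 2·45 − 4·69 − 5·144 = -884
  D = 190 + 6·69 + 6·144 + (-884) = 584
Policy B (A + 57, M := 54):
  F = 45
  A = 69 + 57 = 126
  B = -30 − 45 + 3·126 = 303
  M = 54
  D = 190 + 6·126 + 6·303 + 54 = 2818
D: 584 − 2818 = -2234

-2234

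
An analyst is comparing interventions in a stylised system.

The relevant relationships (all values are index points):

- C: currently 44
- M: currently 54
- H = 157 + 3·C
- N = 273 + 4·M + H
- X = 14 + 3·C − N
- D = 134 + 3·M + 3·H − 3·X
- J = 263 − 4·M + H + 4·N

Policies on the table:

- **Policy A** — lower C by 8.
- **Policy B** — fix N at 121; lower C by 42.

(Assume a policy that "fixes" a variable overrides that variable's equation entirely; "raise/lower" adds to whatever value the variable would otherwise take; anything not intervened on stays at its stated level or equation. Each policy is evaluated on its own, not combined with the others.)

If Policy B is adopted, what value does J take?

Policy B (N := 121, C − 42):
  C = 44 − 42 = 2
  M = 54
  H = 157 + 3·2 = 163
  N = 121
  J = 263 − 4·54 + 163 + 4·121 = 694

694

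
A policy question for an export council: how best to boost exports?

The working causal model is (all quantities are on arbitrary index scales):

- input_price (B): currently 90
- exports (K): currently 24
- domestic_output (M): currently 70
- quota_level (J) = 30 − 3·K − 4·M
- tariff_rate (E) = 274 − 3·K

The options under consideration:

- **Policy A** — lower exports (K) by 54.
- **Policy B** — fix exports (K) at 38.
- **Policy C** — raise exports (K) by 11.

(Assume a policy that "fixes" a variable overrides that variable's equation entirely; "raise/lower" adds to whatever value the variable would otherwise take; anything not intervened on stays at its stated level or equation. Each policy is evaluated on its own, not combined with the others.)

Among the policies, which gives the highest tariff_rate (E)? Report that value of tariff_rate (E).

Policy A (K − 54):
  K = 24 − 54 = -30
  E = 274 − 3·(-30) = 364
Policy B (K := 38):
  K = 38
  E = 274 − 3·38 = 160
Policy C (K + 11):
  K = 24 + 11 = 35
  E = 274 − 3·35 = 169
Comparing — Policy A: E=364, Policy B: E=160, Policy C: E=169. Highest is 364 (Policy A).

364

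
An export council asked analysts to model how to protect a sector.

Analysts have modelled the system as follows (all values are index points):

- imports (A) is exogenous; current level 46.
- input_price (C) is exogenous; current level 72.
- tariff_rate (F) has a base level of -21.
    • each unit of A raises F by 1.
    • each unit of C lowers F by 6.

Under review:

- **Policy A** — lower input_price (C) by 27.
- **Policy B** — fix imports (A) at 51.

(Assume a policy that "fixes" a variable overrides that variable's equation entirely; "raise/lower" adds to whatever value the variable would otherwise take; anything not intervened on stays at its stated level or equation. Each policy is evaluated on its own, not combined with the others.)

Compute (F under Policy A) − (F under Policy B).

Policy A (C − 27):
  A = 46
  C = 72 − 27 = 45
  F = -21 + 46 − 6·45 = -245
Policy B (A := 51):
  A = 51
  C = 72
  F = -21 + 51 − 6·72 = -402
F: -245 − (-402) = 157

157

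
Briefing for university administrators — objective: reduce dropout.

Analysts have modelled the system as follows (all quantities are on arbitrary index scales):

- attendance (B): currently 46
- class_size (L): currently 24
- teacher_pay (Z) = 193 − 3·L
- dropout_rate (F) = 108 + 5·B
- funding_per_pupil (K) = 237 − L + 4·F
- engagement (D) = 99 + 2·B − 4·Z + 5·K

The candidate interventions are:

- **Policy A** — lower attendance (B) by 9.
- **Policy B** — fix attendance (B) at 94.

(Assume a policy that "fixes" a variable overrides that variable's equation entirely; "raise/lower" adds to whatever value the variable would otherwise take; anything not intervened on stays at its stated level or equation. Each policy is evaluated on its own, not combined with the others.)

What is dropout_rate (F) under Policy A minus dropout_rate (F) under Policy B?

Policy A (B − 9):
  B = 46 − 9 = 37
  F = 108 + 5·37 = 293
Policy B (B := 94):
  B = 94
  F = 108 + 5·94 = 578
F: 293 − 578 = -285

-285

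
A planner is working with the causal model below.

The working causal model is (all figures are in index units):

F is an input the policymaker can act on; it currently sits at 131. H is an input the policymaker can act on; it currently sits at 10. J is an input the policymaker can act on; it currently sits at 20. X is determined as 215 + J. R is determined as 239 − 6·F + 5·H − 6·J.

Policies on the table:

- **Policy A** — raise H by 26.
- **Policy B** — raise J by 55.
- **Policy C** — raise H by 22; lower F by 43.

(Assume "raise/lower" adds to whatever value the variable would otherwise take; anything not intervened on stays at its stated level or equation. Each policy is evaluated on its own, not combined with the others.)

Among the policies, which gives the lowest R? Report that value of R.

-947

Policy A (H + 26):
  F = 131
  H = 10 + 26 = 36
  J = 20
  R = 239 − 6·131 + 5·36 − 6·20 = -487
Policy B (J + 55):
  F = 131
  H = 10
  J = 20 + 55 = 75
  R = 239 − 6·131 + 5·10 − 6·75 = -947
Policy C (H + 22, F − 43):
  F = 131 − 43 = 88
  H = 10 + 22 = 32
  J = 20
  R = 239 − 6·88 + 5·32 − 6·20 = -249
Comparing — Policy A: R=-487, Policy B: R=-947, Policy C: R=-249. Lowest is -947 (Policy B).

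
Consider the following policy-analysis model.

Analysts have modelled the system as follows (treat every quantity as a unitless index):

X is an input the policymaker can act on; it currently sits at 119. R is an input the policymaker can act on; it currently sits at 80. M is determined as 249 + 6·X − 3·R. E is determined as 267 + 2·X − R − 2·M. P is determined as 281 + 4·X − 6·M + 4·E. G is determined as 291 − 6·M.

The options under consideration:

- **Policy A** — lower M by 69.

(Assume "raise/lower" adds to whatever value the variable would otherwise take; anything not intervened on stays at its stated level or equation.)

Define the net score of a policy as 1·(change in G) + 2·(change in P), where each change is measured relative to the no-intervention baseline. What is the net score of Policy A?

2346

Baseline:
  X = 119
  R = 80
  M = 249 + 6·119 − 3·80 = 723
  E = 267 + 2·119 − 80 − 2·723 = -1021
  P = 281 + 4·119 − 6·723 + 4·(-1021) = -7665
  G = 291 − 6·723 = -4047
Policy A (M − 69):
  X = 119
  R = 80
  M = 249 + 6·119 − 3·80 (−69 from intervention) = 654
  E = 267 + 2·119 − 80 − 2·654 = -883
  P = 281 + 4·119 − 6·654 + 4·(-883) = -6699
  G = 291 − 6·654 = -3633
ΔG = -3633 − (-4047) = 414; ΔP = -6699 − (-7665) = 966
Score = 1·414 + 2·966 = 2346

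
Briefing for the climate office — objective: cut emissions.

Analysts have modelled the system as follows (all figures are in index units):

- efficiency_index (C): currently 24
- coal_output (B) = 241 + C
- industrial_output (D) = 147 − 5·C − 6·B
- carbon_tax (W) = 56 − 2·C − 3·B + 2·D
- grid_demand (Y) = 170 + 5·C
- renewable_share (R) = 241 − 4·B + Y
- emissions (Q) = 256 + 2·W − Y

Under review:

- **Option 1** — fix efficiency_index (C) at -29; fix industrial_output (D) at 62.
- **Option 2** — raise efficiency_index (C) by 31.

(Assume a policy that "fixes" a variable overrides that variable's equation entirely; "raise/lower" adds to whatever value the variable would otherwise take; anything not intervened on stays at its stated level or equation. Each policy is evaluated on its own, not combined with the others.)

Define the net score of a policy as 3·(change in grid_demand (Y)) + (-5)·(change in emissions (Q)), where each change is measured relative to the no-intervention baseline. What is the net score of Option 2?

9610

Baseline:
  C = 24
  B = 241 + 24 = 265
  D = 147 − 5·24 − 6·265 = -1563
  W = 56 − 2·24 − 3·265 + 2·(-1563) = -3913
  Y = 170 + 5·24 = 290
  Q = 256 + 2·(-3913) − 290 = -7860
Option 2 (C + 31):
  C = 24 + 31 = 55
  B = 241 + 55 = 296
  D = 147 − 5·55 − 6·296 = -1904
  W = 56 − 2·55 − 3·296 + 2·(-1904) = -4750
  Y = 170 + 5·55 = 445
  Q = 256 + 2·(-4750) − 445 = -9689
ΔY = 445 − 290 = 155; ΔQ = -9689 − (-7860) = -1829
Score = 3·155 + (-5)·(-1829) = 9610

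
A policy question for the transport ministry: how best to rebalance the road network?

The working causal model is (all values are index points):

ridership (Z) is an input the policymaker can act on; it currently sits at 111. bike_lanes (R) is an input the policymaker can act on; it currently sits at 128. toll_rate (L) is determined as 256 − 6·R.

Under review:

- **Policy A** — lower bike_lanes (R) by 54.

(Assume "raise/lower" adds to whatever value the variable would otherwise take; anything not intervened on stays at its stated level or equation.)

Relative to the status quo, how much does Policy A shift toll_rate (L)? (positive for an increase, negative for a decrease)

324

Baseline:
  R = 128
  L = 256 − 6·128 = -512
Policy A (R − 54):
  R = 128 − 54 = 74
  L = 256 − 6·74 = -188
Change in L: -188 − (-512) = 324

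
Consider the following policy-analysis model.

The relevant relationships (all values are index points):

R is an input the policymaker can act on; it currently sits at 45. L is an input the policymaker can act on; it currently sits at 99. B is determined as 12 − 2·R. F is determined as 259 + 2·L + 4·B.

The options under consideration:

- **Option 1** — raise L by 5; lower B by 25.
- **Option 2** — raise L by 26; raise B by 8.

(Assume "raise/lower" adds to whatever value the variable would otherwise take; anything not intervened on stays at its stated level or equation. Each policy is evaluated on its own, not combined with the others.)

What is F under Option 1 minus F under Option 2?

Option 1 (L + 5, B − 25):
  R = 45
  L = 99 + 5 = 104
  B = 12 − 2·45 (−25 from intervention) = -103
  F = 259 + 2·104 + 4·(-103) = 55
Option 2 (L + 26, B + 8):
  R = 45
  L = 99 + 26 = 125
  B = 12 − 2·45 (+8 from intervention) = -70
  F = 259 + 2·125 + 4·(-70) = 229
F: 55 − 229 = -174

-174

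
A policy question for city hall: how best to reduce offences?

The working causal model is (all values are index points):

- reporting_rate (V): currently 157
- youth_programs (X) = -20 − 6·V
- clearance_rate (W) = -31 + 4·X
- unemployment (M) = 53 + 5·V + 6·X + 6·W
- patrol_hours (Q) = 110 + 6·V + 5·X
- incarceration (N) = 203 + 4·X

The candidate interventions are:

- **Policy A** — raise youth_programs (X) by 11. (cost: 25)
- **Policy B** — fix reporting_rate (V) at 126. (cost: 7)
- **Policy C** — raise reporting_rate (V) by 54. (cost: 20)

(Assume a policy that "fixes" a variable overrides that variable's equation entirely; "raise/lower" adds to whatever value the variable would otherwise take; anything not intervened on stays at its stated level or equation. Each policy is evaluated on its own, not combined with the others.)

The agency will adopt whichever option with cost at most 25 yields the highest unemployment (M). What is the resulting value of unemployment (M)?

Policy A (X + 11):
  V = 157
  X = -20 − 6·157 (+11 from intervention) = -951
  W = -31 + 4·(-951) = -3835
  M = 53 + 5·157 + 6·(-951) + 6·(-3835) = -27878
Policy B (V := 126):
  V = 126
  X = -20 − 6·126 = -776
  W = -31 + 4·(-776) = -3135
  M = 53 + 5·126 + 6·(-776) + 6·(-3135) = -22783
Policy C (V + 54):
  V = 157 + 54 = 211
  X = -20 − 6·211 = -1286
  W = -31 + 4·(-1286) = -5175
  M = 53 + 5·211 + 6·(-1286) + 6·(-5175) = -37658
Comparing — Policy A: M=-27878, Policy B: M=-22783, Policy C: M=-37658. Highest is -22783 (Policy B).

-22783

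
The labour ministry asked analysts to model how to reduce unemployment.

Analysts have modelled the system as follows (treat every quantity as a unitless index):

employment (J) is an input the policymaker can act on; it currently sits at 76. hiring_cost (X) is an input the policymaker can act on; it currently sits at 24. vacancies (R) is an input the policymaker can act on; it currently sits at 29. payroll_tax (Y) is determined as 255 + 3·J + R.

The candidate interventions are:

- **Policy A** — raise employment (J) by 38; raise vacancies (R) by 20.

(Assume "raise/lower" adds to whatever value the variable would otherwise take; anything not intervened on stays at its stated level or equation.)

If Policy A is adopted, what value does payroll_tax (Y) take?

Policy A (J + 38, R + 20):
  J = 76 + 38 = 114
  R = 29 + 20 = 49
  Y = 255 + 3·114 + 49 = 646

646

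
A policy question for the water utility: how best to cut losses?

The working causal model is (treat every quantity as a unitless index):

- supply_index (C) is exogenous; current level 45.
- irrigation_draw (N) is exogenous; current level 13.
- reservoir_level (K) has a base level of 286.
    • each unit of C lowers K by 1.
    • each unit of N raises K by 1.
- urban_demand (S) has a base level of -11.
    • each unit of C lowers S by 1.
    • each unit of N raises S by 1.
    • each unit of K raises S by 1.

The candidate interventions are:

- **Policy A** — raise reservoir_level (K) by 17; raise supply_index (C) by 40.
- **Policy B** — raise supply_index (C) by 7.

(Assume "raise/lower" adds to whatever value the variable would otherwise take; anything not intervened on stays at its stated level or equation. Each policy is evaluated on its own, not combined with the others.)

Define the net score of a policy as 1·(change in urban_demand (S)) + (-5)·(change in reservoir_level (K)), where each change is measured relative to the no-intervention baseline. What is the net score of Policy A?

52

Baseline:
  C = 45
  N = 13
  K = 286 − 45 + 13 = 254
  S = -11 − 45 + 13 + 254 = 211
Policy A (K + 17, C + 40):
  C = 45 + 40 = 85
  N = 13
  K = 286 − 85 + 13 (+17 from intervention) = 231
  S = -11 − 85 + 13 + 231 = 148
ΔS = 148 − 211 = -63; ΔK = 231 − 254 = -23
Score = 1·(-63) + (-5)·(-23) = 52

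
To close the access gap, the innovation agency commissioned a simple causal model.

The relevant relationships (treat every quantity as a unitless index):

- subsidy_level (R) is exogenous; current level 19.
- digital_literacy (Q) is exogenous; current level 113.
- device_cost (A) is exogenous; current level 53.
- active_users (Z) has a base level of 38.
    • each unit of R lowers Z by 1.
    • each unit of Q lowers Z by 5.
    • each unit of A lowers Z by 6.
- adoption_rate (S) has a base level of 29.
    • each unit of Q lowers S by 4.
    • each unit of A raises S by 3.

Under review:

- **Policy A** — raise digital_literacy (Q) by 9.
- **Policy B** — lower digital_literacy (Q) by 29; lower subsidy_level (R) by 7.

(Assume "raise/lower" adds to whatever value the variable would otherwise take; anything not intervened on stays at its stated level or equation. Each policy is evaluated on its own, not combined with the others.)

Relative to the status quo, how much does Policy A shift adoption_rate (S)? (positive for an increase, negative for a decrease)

-36

Baseline:
  Q = 113
  A = 53
  S = 29 − 4·113 + 3·53 = -264
Policy A (Q + 9):
  Q = 113 + 9 = 122
  A = 53
  S = 29 − 4·122 + 3·53 = -300
Change in S: -300 − (-264) = -36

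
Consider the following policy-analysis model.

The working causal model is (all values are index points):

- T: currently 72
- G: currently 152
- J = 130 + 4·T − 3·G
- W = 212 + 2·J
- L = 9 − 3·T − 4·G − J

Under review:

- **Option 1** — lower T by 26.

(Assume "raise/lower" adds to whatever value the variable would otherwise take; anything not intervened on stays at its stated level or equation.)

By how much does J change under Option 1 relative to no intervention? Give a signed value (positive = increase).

-104

Baseline:
  T = 72
  G = 152
  J = 130 + 4·72 − 3·152 = -38
Option 1 (T − 26):
  T = 72 − 26 = 46
  G = 152
  J = 130 + 4·46 − 3·152 = -142
Change in J: -142 − (-38) = -104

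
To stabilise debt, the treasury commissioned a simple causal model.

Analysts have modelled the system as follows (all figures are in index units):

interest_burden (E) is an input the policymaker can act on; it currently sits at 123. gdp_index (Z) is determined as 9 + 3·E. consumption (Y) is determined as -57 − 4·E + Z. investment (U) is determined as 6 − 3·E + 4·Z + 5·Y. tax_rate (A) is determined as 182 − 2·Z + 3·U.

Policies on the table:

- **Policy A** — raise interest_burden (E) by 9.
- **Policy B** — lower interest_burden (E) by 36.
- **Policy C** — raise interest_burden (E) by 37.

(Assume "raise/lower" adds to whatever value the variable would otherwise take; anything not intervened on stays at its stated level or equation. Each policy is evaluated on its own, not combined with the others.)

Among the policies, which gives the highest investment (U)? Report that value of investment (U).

442

Policy A (E + 9):
  E = 123 + 9 = 132
  Z = 9 + 3·132 = 405
  Y = -57 − 4·132 + 405 = -180
  U = 6 − 3·132 + 4·405 + 5·(-180) = 330
Policy B (E − 36):
  E = 123 − 36 = 87
  Z = 9 + 3·87 = 270
  Y = -57 − 4·87 + 270 = -135
  U = 6 − 3·87 + 4·270 + 5·(-135) = 150
Policy C (E + 37):
  E = 123 + 37 = 160
  Z = 9 + 3·160 = 489
  Y = -57 − 4·160 + 489 = -208
  U = 6 − 3·160 + 4·489 + 5·(-208) = 442
Comparing — Policy A: U=330, Policy B: U=150, Policy C: U=442. Highest is 442 (Policy C).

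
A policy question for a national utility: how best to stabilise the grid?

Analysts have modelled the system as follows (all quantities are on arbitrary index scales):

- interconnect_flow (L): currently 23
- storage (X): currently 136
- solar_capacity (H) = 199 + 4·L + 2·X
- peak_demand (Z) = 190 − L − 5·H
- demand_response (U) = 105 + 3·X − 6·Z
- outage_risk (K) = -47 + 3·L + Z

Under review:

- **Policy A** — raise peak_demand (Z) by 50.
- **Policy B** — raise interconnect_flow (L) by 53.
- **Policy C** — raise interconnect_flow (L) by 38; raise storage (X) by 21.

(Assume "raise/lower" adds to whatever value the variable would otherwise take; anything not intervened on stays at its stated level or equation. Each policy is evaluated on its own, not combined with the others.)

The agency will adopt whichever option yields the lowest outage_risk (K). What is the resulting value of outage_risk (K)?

Policy A (Z + 50):
  L = 23
  X = 136
  H = 199 + 4·23 + 2·136 = 563
  Z = 190 − 23 − 5·563 (+50 from intervention) = -2598
  K = -47 + 3·23 + (-2598) = -2576
Policy B (L + 53):
  L = 23 + 53 = 76
  X = 136
  H = 199 + 4·76 + 2·136 = 775
  Z = 190 − 76 − 5·775 = -3761
  K = -47 + 3·76 + (-3761) = -3580
Policy C (L + 38, X + 21):
  L = 23 + 38 = 61
  X = 136 + 21 = 157
  H = 199 + 4·61 + 2·157 = 757
  Z = 190 − 61 − 5·757 = -3656
  K = -47 + 3·61 + (-3656) = -3520
Comparing — Policy A: K=-2576, Policy B: K=-3580, Policy C: K=-3520. Lowest is -3580 (Policy B).

-3580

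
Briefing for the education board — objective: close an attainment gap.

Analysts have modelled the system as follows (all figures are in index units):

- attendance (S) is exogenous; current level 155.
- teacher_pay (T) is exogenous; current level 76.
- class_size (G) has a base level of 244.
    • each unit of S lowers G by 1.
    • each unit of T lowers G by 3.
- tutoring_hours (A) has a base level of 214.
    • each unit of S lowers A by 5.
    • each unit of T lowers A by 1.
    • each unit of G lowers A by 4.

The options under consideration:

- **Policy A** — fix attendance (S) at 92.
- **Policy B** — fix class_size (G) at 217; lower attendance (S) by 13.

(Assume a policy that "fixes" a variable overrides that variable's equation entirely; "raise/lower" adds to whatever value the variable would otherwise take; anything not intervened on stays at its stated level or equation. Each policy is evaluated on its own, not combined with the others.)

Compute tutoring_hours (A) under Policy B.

Policy B (G := 217, S − 13):
  S = 155 − 13 = 142
  T = 76
  G = 217
  A = 214 − 5·142 − 76 − 4·217 = -1440

-1440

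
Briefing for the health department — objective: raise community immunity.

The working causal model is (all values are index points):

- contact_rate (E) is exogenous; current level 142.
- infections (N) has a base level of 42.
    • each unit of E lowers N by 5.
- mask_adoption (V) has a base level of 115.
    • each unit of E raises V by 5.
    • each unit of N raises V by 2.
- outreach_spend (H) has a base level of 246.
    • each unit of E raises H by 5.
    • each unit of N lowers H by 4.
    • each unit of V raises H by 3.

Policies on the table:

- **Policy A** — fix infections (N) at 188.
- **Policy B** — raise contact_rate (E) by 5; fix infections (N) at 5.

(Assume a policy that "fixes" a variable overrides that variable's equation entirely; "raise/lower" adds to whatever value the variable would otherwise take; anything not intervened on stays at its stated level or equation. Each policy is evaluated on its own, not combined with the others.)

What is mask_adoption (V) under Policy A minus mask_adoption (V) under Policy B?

Policy A (N := 188):
  E = 142
  N = 188
  V = 115 + 5·142 + 2·188 = 1201
Policy B (E + 5, N := 5):
  E = 142 + 5 = 147
  N = 5
  V = 115 + 5·147 + 2·5 = 860
V: 1201 − 860 = 341

341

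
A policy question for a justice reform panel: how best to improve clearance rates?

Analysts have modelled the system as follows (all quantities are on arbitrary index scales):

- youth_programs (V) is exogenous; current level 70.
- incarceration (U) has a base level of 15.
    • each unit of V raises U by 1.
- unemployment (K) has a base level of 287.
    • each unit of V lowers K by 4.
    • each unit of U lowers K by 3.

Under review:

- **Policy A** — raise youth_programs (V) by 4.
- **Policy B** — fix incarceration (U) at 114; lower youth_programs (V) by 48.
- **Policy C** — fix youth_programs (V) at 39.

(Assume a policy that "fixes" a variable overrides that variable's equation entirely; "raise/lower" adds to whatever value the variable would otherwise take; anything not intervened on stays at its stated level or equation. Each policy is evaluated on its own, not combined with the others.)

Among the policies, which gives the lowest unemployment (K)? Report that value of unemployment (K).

Policy A (V + 4):
  V = 70 + 4 = 74
  U = 15 + 74 = 89
  K = 287 − 4·74 − 3·89 = -276
Policy B (U := 114, V − 48):
  V = 70 − 48 = 22
  U = 114
  K = 287 − 4·22 − 3·114 = -143
Policy C (V := 39):
  V = 39
  U = 15 + 39 = 54
  K = 287 − 4·39 − 3·54 = -31
Comparing — Policy A: K=-276, Policy B: K=-143, Policy C: K=-31. Lowest is -276 (Policy A).

-276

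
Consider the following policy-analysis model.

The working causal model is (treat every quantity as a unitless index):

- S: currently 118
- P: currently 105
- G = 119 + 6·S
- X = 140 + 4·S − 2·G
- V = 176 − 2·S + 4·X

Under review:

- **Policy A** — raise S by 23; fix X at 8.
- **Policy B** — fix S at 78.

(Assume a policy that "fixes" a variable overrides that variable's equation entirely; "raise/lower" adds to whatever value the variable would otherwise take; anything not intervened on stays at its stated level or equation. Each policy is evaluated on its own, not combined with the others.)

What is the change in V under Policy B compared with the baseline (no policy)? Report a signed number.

Baseline:
  S = 118
  G = 119 + 6·118 = 827
  X = 140 + 4·118 − 2·827 = -1042
  V = 176 − 2·118 + 4·(-1042) = -4228
Policy B (S := 78):
  S = 78
  G = 119 + 6·78 = 587
  X = 140 + 4·78 − 2·587 = -722
  V = 176 − 2·78 + 4·(-722) = -2868
Change in V: -2868 − (-4228) = 1360

1360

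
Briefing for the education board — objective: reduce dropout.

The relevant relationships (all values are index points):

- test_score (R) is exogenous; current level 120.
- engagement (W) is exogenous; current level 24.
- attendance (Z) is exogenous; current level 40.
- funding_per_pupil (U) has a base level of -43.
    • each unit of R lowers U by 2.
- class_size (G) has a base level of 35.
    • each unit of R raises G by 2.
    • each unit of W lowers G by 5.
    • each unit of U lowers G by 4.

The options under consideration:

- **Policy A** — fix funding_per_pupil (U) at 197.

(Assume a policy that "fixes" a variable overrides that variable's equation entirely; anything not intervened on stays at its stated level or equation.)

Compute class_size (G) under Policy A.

-633

Policy A (U := 197):
  R = 120
  W = 24
  U = 197
  G = 35 + 2·120 − 5·24 − 4·197 = -633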